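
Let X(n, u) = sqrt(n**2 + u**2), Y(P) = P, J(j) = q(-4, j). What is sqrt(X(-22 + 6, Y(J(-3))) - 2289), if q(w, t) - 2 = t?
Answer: sqrt(-2289 + sqrt(257)) ≈ 47.676*I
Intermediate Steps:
q(w, t) = 2 + t
J(j) = 2 + j
sqrt(X(-22 + 6, Y(J(-3))) - 2289) = sqrt(sqrt((-22 + 6)**2 + (2 - 3)**2) - 2289) = sqrt(sqrt((-16)**2 + (-1)**2) - 2289) = sqrt(sqrt(256 + 1) - 2289) = sqrt(sqrt(257) - 2289) = sqrt(-2289 + sqrt(257))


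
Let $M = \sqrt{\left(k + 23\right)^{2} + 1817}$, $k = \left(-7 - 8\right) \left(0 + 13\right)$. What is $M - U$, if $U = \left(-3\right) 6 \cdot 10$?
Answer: $180 + 3 \sqrt{3489} \approx 357.2$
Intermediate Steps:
$U = -180$ ($U = \left(-18\right) 10 = -180$)
$k = -195$ ($k = \left(-15\right) 13 = -195$)
$M = 3 \sqrt{3489}$ ($M = \sqrt{\left(-195 + 23\right)^{2} + 1817} = \sqrt{\left(-172\right)^{2} + 1817} = \sqrt{29584 + 1817} = \sqrt{31401} = 3 \sqrt{3489} \approx 177.2$)
$M - U = 3 \sqrt{3489} - -180 = 3 \sqrt{3489} + 180 = 180 + 3 \sqrt{3489}$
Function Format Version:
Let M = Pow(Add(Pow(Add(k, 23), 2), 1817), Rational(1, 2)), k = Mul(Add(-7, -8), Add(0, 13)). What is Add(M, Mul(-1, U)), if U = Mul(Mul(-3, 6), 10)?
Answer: Add(180, Mul(3, Pow(3489, Rational(1, 2)))) ≈ 357.20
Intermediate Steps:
U = -180 (U = Mul(-18, 10) = -180)
k = -195 (k = Mul(-15, 13) = -195)
M = Mul(3, Pow(3489, Rational(1, 2))) (M = Pow(Add(Pow(Add(-195, 23), 2), 1817), Rational(1, 2)) = Pow(Add(Pow(-172, 2), 1817), Rational(1, 2)) = Pow(Add(29584, 1817), Rational(1, 2)) = Pow(31401, Rational(1, 2)) = Mul(3, Pow(3489, Rational(1, 2))) ≈ 177.20)
Add(M, Mul(-1, U)) = Add(Mul(3, Pow(3489, Rational(1, 2))), Mul(-1, -180)) = Add(Mul(3, Pow(3489, Rational(1, 2))), 180) = Add(180, Mul(3, Pow(3489, Rational(1, 2))))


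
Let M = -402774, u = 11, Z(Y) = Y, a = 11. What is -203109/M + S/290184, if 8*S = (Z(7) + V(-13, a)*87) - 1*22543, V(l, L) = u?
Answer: 25712244239/51946031296 ≈ 0.49498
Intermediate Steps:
V(l, L) = 11
S = -21579/8 (S = ((7 + 11*87) - 1*22543)/8 = ((7 + 957) - 22543)/8 = (964 - 22543)/8 = (1/8)*(-21579) = -21579/8 ≈ -2697.4)
-203109/M + S/290184 = -203109/(-402774) - 21579/8/290184 = -203109*(-1/402774) - 21579/8*1/290184 = 67703/134258 - 7193/773824 = 25712244239/51946031296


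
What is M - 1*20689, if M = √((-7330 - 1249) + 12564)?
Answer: -20689 + √3985 ≈ -20626.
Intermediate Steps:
M = √3985 (M = √(-8579 + 12564) = √3985 ≈ 63.127)
M - 1*20689 = √3985 - 1*20689 = √3985 - 20689 = -20689 + √3985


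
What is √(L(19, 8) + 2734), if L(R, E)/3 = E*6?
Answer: √2878 ≈ 53.647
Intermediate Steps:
L(R, E) = 18*E (L(R, E) = 3*(E*6) = 3*(6*E) = 18*E)
√(L(19, 8) + 2734) = √(18*8 + 2734) = √(144 + 2734) = √2878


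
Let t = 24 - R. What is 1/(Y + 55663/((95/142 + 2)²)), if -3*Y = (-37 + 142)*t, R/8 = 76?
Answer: 143641/4058410772 ≈ 3.5393e-5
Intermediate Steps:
R = 608 (R = 8*76 = 608)
t = -584 (t = 24 - 1*608 = 24 - 608 = -584)
Y = 20440 (Y = -(-37 + 142)*(-584)/3 = -35*(-584) = -⅓*(-61320) = 20440)
1/(Y + 55663/((95/142 + 2)²)) = 1/(20440 + 55663/((95/142 + 2)²)) = 1/(20440 + 55663/((379/142)²)) = 1/(20440 + 55663/(143641/20164)) = 1/(20440 + 55663*(20164/143641)) = 1/(20440 + 1122388732/143641) = 1/(4058410772/143641) = 143641/4058410772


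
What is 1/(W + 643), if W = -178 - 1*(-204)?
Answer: 1/669 ≈ 0.0014948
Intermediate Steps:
W = 26 (W = -178 + 204 = 26)
1/(W + 643) = 1/(26 + 643) = 1/669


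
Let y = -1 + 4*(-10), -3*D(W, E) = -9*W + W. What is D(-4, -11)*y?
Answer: 1312/3 ≈ 437.33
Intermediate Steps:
D(W, E) = 8*W/3 (D(W, E) = -(-9*W + W)/3 = -(-8)*W/3 = 8*W/3)
y = -41 (y = -1 - 40 = -41)
D(-4, -11)*y = ((8/3)*(-4))*(-41) = -32/3*(-41) = 1312/3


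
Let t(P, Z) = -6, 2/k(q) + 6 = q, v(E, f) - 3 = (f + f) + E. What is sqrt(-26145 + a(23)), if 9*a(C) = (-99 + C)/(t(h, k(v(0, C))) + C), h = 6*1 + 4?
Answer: I*sqrt(68004437)/51 ≈ 161.7*I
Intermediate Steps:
v(E, f) = 3 + E + 2*f (v(E, f) = 3 + ((f + f) + E) = 3 + (2*f + E) = 3 + (E + 2*f) = 3 + E + 2*f)
h = 10 (h = 6 + 4 = 10)
k(q) = 2/(-6 + q)
a(C) = (-99 + C)/(9*(-6 + C)) (a(C) = ((-99 + C)/(-6 + C))/9 = (-99 + C)/(9*(-6 + C)))
sqrt(-26145 + a(23)) = sqrt(-26145 + (-99 + 23)/(9*(-6 + 23))) = sqrt(-26145 + (1/9)*(-76)/17) = sqrt(-26145 + (1/9)*(1/17)*(-76)) = sqrt(-26145 - 76/153) = sqrt(-4000261/153) = I*sqrt(68004437)/51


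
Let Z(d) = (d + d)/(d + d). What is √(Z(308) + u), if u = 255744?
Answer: √255745 ≈ 505.71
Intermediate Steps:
Z(d) = 1 (Z(d) = (2*d)/((2*d)) = (2*d)*(1/(2*d)) = 1)
√(Z(308) + u) = √(1 + 255744) = √255745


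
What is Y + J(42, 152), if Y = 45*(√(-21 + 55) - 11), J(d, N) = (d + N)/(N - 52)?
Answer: -24653/50 + 45*√34 ≈ -230.67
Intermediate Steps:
J(d, N) = (N + d)/(-52 + N)
Y = -495 + 45*√34 (Y = 45*(√34 - 11) = 45*(-11 + √34) = -495 + 45*√34 ≈ -232.61)
Y + J(42, 152) = (-495 + 45*√34) + (152 + 42)/(-52 + 152) = (-495 + 45*√34) + 194/100 = (-495 + 45*√34) + (1/100)*194 = (-495 + 45*√34) + 97/50 = -24653/50 + 45*√34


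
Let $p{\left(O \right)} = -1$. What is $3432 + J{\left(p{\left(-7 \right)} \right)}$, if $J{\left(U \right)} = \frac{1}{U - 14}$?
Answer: $\frac{51479}{15} \approx 3431.9$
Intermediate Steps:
$J{\left(U \right)} = \frac{1}{-14 + U}$
$3432 + J{\left(p{\left(-7 \right)} \right)} = 3432 + \frac{1}{-14 - 1} = 3432 + \frac{1}{-15} = 3432 - \frac{1}{15} = \frac{51479}{15}$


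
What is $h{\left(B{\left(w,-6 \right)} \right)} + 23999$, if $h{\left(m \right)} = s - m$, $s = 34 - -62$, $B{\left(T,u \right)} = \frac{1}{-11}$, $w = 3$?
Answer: $\frac{265046}{11} \approx 24095.0$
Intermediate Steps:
$B{\left(T,u \right)} = - \frac{1}{11}$
$s = 96$ ($s = 34 + 62 = 96$)
$h{\left(m \right)} = 96 - m$
$h{\left(B{\left(w,-6 \right)} \right)} + 23999 = \left(96 - - \frac{1}{11}\right) + 23999 = \left(96 + \frac{1}{11}\right) + 23999 = \frac{1057}{11} + 23999 = \frac{265046}{11}$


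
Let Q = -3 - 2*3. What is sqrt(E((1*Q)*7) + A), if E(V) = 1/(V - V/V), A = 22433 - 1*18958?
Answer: 3*sqrt(24711)/8 ≈ 58.949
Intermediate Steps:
A = 3475 (A = 22433 - 18958 = 3475)
Q = -9 (Q = -3 - 6 = -9)
E(V) = 1/(-1 + V) (E(V) = 1/(V - 1*1) = 1/(V - 1) = 1/(-1 + V))
sqrt(E((1*Q)*7) + A) = sqrt(1/(-1 + (1*(-9))*7) + 3475) = sqrt(1/(-1 - 9*7) + 3475) = sqrt(1/(-1 - 63) + 3475) = sqrt(1/(-64) + 3475) = sqrt(-1/64 + 3475) = sqrt(222399/64) = 3*sqrt(24711)/8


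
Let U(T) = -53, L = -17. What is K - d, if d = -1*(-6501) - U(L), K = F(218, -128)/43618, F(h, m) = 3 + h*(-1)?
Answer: -285872587/43618 ≈ -6554.0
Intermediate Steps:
F(h, m) = 3 - h
K = -215/43618 (K = (3 - 1*218)/43618 = (3 - 218)*(1/43618) = -215*1/43618 = -215/43618 ≈ -0.0049292)
d = 6554 (d = -1*(-6501) - 1*(-53) = 6501 + 53 = 6554)
K - d = -215/43618 - 1*6554 = -215/43618 - 6554 = -285872587/43618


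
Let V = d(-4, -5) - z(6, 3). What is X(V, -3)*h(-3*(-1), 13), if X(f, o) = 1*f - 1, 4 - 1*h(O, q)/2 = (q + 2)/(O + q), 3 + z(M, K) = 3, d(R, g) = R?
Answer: -245/8 ≈ -30.625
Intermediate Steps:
z(M, K) = 0 (z(M, K) = -3 + 3 = 0)
V = -4 (V = -4 - 1*0 = -4 + 0 = -4)
h(O, q) = 8 - 2*(2 + q)/(O + q) (h(O, q) = 8 - 2*(q + 2)/(O + q) = 8 - 2*(2 + q)/(O + q))
X(f, o) = -1 + f (X(f, o) = f - 1 = -1 + f)
X(V, -3)*h(-3*(-1), 13) = (-1 - 4)*(2*(-2 + 3*13 + 4*(-3*(-1)))/(-3*(-1) + 13)) = -10*(-2 + 39 + 4*3)/(3 + 13) = -10*(-2 + 39 + 12)/16 = -10*49/16 = -5*49/8 = -245/8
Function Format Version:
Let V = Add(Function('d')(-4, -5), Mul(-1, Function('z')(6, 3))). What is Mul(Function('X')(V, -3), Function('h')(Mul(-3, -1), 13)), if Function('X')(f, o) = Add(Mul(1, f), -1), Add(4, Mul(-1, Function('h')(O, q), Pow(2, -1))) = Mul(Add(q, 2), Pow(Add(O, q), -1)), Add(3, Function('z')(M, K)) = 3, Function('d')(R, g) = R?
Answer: Rational(-245, 8) ≈ -30.625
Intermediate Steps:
Function('z')(M, K) = 0 (Function('z')(M, K) = Add(-3, 3) = 0)
V = -4 (V = Add(-4, Mul(-1, 0)) = Add(-4, 0) = -4)
Function('h')(O, q) = Add(8, Mul(-2, Pow(Add(O, q), -1), Add(2, q))) (Function('h')(O, q) = Add(8, Mul(-2, Mul(Add(q, 2), Pow(Add(O, q), -1)))) = Add(8, Mul(-2, Mul(Add(2, q), Pow(Add(O, q), -1)))) = Add(8, Mul(-2, Mul(Pow(Add(O, q), -1), Add(2, q)))) = Add(8, Mul(-2, Pow(Add(O, q), -1), Add(2, q))))
Function('X')(f, o) = Add(-1, f) (Function('X')(f, o) = Add(f, -1) = Add(-1, f))
Mul(Function('X')(V, -3), Function('h')(Mul(-3, -1), 13)) = Mul(Add(-1, -4), Mul(2, Pow(Add(Mul(-3, -1), 13), -1), Add(-2, Mul(3, 13), Mul(4, Mul(-3, -1))))) = Mul(-5, Mul(2, Pow(Add(3, 13), -1), Add(-2, 39, Mul(4, 3)))) = Mul(-5, Mul(2, Pow(16, -1), Add(-2, 39, 12))) = Mul(-5, Mul(2, Rational(1, 16), 49)) = Mul(-5, Rational(49, 8)) = Rational(-245, 8)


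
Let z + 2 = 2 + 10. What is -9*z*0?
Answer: 0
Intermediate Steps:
z = 10 (z = -2 + (2 + 10) = -2 + 12 = 10)
-9*z*0 = -9*10*0 = -90*0 = 0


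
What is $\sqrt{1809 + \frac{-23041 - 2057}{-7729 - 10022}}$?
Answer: $\frac{\sqrt{63384199823}}{5917} \approx 42.549$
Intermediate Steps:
$\sqrt{1809 + \frac{-23041 - 2057}{-7729 - 10022}} = \sqrt{1809 - \frac{25098}{-17751}} = \sqrt{1809 - - \frac{8366}{5917}} = \sqrt{1809 + \frac{8366}{5917}} = \sqrt{\frac{10712219}{5917}} = \frac{\sqrt{63384199823}}{5917}$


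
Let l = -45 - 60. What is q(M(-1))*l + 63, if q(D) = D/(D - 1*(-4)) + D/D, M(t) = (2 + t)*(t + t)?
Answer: 63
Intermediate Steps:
l = -105
M(t) = 2*t*(2 + t) (M(t) = (2 + t)*(2*t) = 2*t*(2 + t))
q(D) = 1 + D/(4 + D) (q(D) = D/(D + 4) + 1 = D/(4 + D) + 1 = 1 + D/(4 + D))
q(M(-1))*l + 63 = (2*(2 + 2*(-1)*(2 - 1))/(4 + 2*(-1)*(2 - 1)))*(-105) + 63 = (2*(2 + 2*(-1)*1)/(4 + 2*(-1)*1))*(-105) + 63 = (2*(2 - 2)/(4 - 2))*(-105) + 63 = (2*0/2)*(-105) + 63 = (2*(½)*0)*(-105) + 63 = 0*(-105) + 63 = 0 + 63 = 63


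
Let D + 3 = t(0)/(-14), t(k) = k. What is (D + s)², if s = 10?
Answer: 49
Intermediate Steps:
D = -3 (D = -3 + 0/(-14) = -3 + 0*(-1/14) = -3 + 0 = -3)
(D + s)² = (-3 + 10)² = 7² = 49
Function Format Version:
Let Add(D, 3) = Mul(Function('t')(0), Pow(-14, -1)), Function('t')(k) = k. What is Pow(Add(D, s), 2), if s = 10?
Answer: 49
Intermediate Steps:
D = -3 (D = Add(-3, Mul(0, Pow(-14, -1))) = Add(-3, Mul(0, Rational(-1, 14))) = Add(-3, 0) = -3)
Pow(Add(D, s), 2) = Pow(Add(-3, 10), 2) = Pow(7, 2) = 49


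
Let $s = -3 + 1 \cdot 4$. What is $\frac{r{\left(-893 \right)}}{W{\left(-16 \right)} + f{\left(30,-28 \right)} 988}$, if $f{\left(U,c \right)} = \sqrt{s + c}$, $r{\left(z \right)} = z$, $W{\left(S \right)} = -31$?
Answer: $\frac{27683}{26356849} + \frac{2646852 i \sqrt{3}}{26356849} \approx 0.0010503 + 0.17394 i$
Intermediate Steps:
$s = 1$ ($s = -3 + 4 = 1$)
$f{\left(U,c \right)} = \sqrt{1 + c}$
$\frac{r{\left(-893 \right)}}{W{\left(-16 \right)} + f{\left(30,-28 \right)} 988} = - \frac{893}{-31 + \sqrt{1 - 28} \cdot 988} = - \frac{893}{-31 + \sqrt{-27} \cdot 988} = - \frac{893}{-31 + 3 i \sqrt{3} \cdot 988} = - \frac{893}{-31 + 2964 i \sqrt{3}}$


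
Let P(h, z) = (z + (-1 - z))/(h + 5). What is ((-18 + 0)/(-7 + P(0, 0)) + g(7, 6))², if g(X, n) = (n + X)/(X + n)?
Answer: 49/4 ≈ 12.250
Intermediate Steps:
g(X, n) = 1 (g(X, n) = (X + n)/(X + n) = 1)
P(h, z) = -1/(5 + h)
((-18 + 0)/(-7 + P(0, 0)) + g(7, 6))² = ((-18 + 0)/(-7 - 1/(5 + 0)) + 1)² = (-18/(-7 - 1/5) + 1)² = (-18/(-7 - 1*⅕) + 1)² = (-18/(-7 - ⅕) + 1)² = (-18/(-36/5) + 1)² = (-18*(-5/36) + 1)² = (5/2 + 1)² = (7/2)² = 49/4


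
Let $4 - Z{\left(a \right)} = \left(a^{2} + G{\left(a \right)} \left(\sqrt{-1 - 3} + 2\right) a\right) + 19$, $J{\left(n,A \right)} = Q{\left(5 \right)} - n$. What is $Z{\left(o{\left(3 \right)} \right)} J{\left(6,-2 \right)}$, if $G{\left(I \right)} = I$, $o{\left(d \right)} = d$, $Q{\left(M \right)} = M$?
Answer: $42 + 18 i \approx 42.0 + 18.0 i$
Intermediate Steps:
$J{\left(n,A \right)} = 5 - n$
$Z{\left(a \right)} = -15 - a^{2} - a^{2} \left(2 + 2 i\right)$ ($Z{\left(a \right)} = 4 - \left(\left(a^{2} + a \left(\sqrt{-1 - 3} + 2\right) a\right) + 19\right) = 4 - \left(\left(a^{2} + a \left(\sqrt{-4} + 2\right) a\right) + 19\right) = 4 - \left(\left(a^{2} + a \left(2 i + 2\right) a\right) + 19\right) = 4 - \left(\left(a^{2} + a \left(2 + 2 i\right) a\right) + 19\right) = 4 - \left(\left(a^{2} + a^{2} \left(2 + 2 i\right)\right) + 19\right) = 4 - \left(19 + a^{2} + a^{2} \left(2 + 2 i\right)\right) = -15 - a^{2} - a^{2} \left(2 + 2 i\right)$)
$Z{\left(o{\left(3 \right)} \right)} J{\left(6,-2 \right)} = \left(-15 - 3^{2} \left(3 + 2 i\right)\right) \left(5 - 6\right) = \left(-15 - 9 \left(3 + 2 i\right)\right) \left(5 - 6\right) = \left(-15 - \left(27 + 18 i\right)\right) \left(-1\right) = \left(-42 - 18 i\right) \left(-1\right) = 42 + 18 i$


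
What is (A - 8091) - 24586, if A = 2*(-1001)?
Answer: -34679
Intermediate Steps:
A = -2002
(A - 8091) - 24586 = (-2002 - 8091) - 24586 = -10093 - 24586 = -34679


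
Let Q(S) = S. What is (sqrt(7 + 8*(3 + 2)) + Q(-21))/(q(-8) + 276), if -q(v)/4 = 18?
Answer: -7/68 + sqrt(47)/204 ≈ -0.069335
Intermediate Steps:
q(v) = -72 (q(v) = -4*18 = -72)
(sqrt(7 + 8*(3 + 2)) + Q(-21))/(q(-8) + 276) = (sqrt(7 + 8*(3 + 2)) - 21)/(-72 + 276) = (sqrt(7 + 8*5) - 21)/204 = (sqrt(7 + 40) - 21)*(1/204) = (sqrt(47) - 21)*(1/204) = (-21 + sqrt(47))*(1/204) = -7/68 + sqrt(47)/204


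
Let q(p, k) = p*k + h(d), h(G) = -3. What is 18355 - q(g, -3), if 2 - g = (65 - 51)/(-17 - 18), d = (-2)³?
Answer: 91826/5 ≈ 18365.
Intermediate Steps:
d = -8
g = 12/5 (g = 2 - (65 - 51)/(-17 - 18) = 2 - 14/(-35) = 2 - 14*(-1)/35 = 2 - 1*(-⅖) = 2 + ⅖ = 12/5 ≈ 2.4000)
q(p, k) = -3 + k*p (q(p, k) = p*k - 3 = k*p - 3 = -3 + k*p)
18355 - q(g, -3) = 18355 - (-3 - 3*12/5) = 18355 - (-3 - 36/5) = 18355 - 1*(-51/5) = 18355 + 51/5 = 91826/5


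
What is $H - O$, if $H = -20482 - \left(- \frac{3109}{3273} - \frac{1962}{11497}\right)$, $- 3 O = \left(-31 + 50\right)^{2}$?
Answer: $- \frac{255386951832}{12543227} \approx -20361.0$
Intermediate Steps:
$O = - \frac{361}{3}$ ($O = - \frac{\left(-31 + 50\right)^{2}}{3} = - \frac{19^{2}}{3} = \left(- \frac{1}{3}\right) 361 = - \frac{361}{3} \approx -120.33$)
$H = - \frac{770688960443}{37629681}$ ($H = -20482 - - \frac{42165799}{37629681} = -20482 + \left(\frac{1962}{11497} + \frac{3109}{3273}\right) = -20482 + \frac{42165799}{37629681} = - \frac{770688960443}{37629681} \approx -20481.0$)
$H - O = - \frac{770688960443}{37629681} - - \frac{361}{3} = - \frac{770688960443}{37629681} + \frac{361}{3} = - \frac{255386951832}{12543227}$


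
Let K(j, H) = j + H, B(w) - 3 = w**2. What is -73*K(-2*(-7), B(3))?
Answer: -1898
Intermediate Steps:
B(w) = 3 + w**2
K(j, H) = H + j
-73*K(-2*(-7), B(3)) = -73*((3 + 3**2) - 2*(-7)) = -73*((3 + 9) + 14) = -73*(12 + 14) = -73*26 = -1898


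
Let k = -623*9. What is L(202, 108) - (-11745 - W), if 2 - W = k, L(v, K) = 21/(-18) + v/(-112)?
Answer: 2914973/168 ≈ 17351.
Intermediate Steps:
L(v, K) = -7/6 - v/112 (L(v, K) = 21*(-1/18) + v*(-1/112) = -7/6 - v/112)
k = -5607
W = 5609 (W = 2 - 1*(-5607) = 2 + 5607 = 5609)
L(202, 108) - (-11745 - W) = (-7/6 - 1/112*202) - (-11745 - 1*5609) = (-7/6 - 101/56) - (-11745 - 5609) = -499/168 - 1*(-17354) = -499/168 + 17354 = 2914973/168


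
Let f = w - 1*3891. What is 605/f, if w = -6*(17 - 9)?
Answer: -605/3939 ≈ -0.15359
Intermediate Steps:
w = -48 (w = -6*8 = -48)
f = -3939 (f = -48 - 1*3891 = -48 - 3891 = -3939)
605/f = 605/(-3939) = 605*(-1/3939) = -605/3939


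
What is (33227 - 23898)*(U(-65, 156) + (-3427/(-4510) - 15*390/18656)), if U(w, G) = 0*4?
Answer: 7961583167/1912240 ≈ 4163.5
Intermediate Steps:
U(w, G) = 0
(33227 - 23898)*(U(-65, 156) + (-3427/(-4510) - 15*390/18656)) = (33227 - 23898)*(0 + (-3427/(-4510) - 15*390/18656)) = 9329*(0 + (-3427*(-1/4510) - 5850*1/18656)) = 9329*(0 + (3427/4510 - 2925/9328)) = 9329*(0 + 853423/1912240) = 9329*(853423/1912240) = 7961583167/1912240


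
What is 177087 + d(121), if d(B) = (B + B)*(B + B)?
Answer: 235651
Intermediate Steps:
d(B) = 4*B² (d(B) = (2*B)*(2*B) = 4*B²)
177087 + d(121) = 177087 + 4*121² = 177087 + 4*14641 = 177087 + 58564 = 235651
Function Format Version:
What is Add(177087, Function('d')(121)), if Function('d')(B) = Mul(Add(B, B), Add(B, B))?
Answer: 235651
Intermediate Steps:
Function('d')(B) = Mul(4, Pow(B, 2)) (Function('d')(B) = Mul(Mul(2, B), Mul(2, B)) = Mul(4, Pow(B, 2)))
Add(177087, Function('d')(121)) = Add(177087, Mul(4, Pow(121, 2))) = Add(177087, Mul(4, 14641)) = Add(177087, 58564) = 235651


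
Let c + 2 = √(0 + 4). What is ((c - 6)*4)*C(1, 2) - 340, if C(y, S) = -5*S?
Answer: -100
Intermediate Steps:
c = 0 (c = -2 + √(0 + 4) = -2 + √4 = -2 + 2 = 0)
((c - 6)*4)*C(1, 2) - 340 = ((0 - 6)*4)*(-5*2) - 340 = -6*4*(-10) - 340 = -24*(-10) - 340 = 240 - 340 = -100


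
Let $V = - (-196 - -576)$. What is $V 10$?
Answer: $-3800$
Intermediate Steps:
$V = -380$ ($V = - (-196 + 576) = \left(-1\right) 380 = -380$)
$V 10 = \left(-380\right) 10 = -3800$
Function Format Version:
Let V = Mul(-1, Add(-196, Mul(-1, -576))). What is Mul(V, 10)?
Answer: -3800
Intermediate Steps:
V = -380 (V = Mul(-1, Add(-196, 576)) = Mul(-1, 380) = -380)
Mul(V, 10) = Mul(-380, 10) = -3800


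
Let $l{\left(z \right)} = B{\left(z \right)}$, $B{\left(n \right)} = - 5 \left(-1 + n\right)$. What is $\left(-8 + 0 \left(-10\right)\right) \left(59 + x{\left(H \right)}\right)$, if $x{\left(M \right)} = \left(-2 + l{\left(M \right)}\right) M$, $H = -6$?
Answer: $1112$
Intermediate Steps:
$B{\left(n \right)} = 5 - 5 n$
$l{\left(z \right)} = 5 - 5 z$
$x{\left(M \right)} = M \left(3 - 5 M\right)$ ($x{\left(M \right)} = \left(-2 - \left(-5 + 5 M\right)\right) M = \left(3 - 5 M\right) M = M \left(3 - 5 M\right)$)
$\left(-8 + 0 \left(-10\right)\right) \left(59 + x{\left(H \right)}\right) = \left(-8 + 0 \left(-10\right)\right) \left(59 - 6 \left(3 - -30\right)\right) = \left(-8 + 0\right) \left(59 - 6 \left(3 + 30\right)\right) = - 8 \left(59 - 198\right) = \left(-8\right) \left(-139\right) = 1112$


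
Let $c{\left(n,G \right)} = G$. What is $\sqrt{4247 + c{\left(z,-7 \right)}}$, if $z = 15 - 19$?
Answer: $4 \sqrt{265} \approx 65.115$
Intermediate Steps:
$z = -4$
$\sqrt{4247 + c{\left(z,-7 \right)}} = \sqrt{4247 - 7} = \sqrt{4240} = 4 \sqrt{265}$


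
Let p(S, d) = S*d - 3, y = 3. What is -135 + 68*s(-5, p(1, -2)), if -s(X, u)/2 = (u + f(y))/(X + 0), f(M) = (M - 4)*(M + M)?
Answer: -2171/5 ≈ -434.20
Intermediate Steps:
p(S, d) = -3 + S*d
f(M) = 2*M*(-4 + M) (f(M) = (-4 + M)*(2*M) = 2*M*(-4 + M))
s(X, u) = -2*(-6 + u)/X (s(X, u) = -2*(u + 2*3*(-4 + 3))/(X + 0) = -2*(u + 2*3*(-1))/X = -2*(u - 6)/X = -2*(-6 + u)/X)
-135 + 68*s(-5, p(1, -2)) = -135 + 68*(2*(6 - (-3 + 1*(-2)))/(-5)) = -135 + 68*(2*(-⅕)*(6 - (-3 - 2))) = -135 + 68*(2*(-⅕)*(6 - 1*(-5))) = -135 + 68*(2*(-⅕)*(6 + 5)) = -135 + 68*(2*(-⅕)*11) = -135 + 68*(-22/5) = -135 - 1496/5 = -2171/5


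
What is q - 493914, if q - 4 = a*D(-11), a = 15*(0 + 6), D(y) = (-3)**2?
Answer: -493100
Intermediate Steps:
D(y) = 9
a = 90 (a = 15*6 = 90)
q = 814 (q = 4 + 90*9 = 4 + 810 = 814)
q - 493914 = 814 - 493914 = -493100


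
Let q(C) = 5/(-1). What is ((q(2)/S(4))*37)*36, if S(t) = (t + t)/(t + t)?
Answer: -6660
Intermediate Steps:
S(t) = 1 (S(t) = (2*t)/((2*t)) = (2*t)*(1/(2*t)) = 1)
q(C) = -5 (q(C) = 5*(-1) = -5)
((q(2)/S(4))*37)*36 = (-5/1*37)*36 = (-5*1*37)*36 = -5*37*36 = -185*36 = -6660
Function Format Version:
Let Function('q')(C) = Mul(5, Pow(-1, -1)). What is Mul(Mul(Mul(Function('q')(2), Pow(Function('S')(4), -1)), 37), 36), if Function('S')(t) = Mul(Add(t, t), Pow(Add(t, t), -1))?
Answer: -6660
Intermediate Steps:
Function('S')(t) = 1 (Function('S')(t) = Mul(Mul(2, t), Pow(Mul(2, t), -1)) = Mul(Mul(2, t), Mul(Rational(1, 2), Pow(t, -1))) = 1)
Function('q')(C) = -5 (Function('q')(C) = Mul(5, -1) = -5)
Mul(Mul(Mul(Function('q')(2), Pow(Function('S')(4), -1)), 37), 36) = Mul(Mul(Mul(-5, Pow(1, -1)), 37), 36) = Mul(Mul(Mul(-5, 1), 37), 36) = Mul(Mul(-5, 37), 36) = Mul(-185, 36) = -6660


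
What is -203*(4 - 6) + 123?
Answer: 529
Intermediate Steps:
-203*(4 - 6) + 123 = -203*(-2) + 123 = -29*(-14) + 123 = 406 + 123 = 529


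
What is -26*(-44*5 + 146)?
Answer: 1924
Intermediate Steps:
-26*(-44*5 + 146) = -26*(-220 + 146) = -26*(-74) = 1924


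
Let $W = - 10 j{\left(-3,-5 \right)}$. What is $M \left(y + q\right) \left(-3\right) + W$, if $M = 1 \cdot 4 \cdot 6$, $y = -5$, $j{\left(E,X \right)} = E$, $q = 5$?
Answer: $30$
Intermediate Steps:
$M = 24$ ($M = 4 \cdot 6 = 24$)
$W = 30$ ($W = \left(-10\right) \left(-3\right) = 30$)
$M \left(y + q\right) \left(-3\right) + W = 24 \left(-5 + 5\right) \left(-3\right) + 30 = 24 \cdot 0 \left(-3\right) + 30 = 24 \cdot 0 + 30 = 0 + 30 = 30$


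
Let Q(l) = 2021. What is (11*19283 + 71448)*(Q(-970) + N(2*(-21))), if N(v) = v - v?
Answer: 573076781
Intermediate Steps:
N(v) = 0
(11*19283 + 71448)*(Q(-970) + N(2*(-21))) = (11*19283 + 71448)*(2021 + 0) = (212113 + 71448)*2021 = 283561*2021 = 573076781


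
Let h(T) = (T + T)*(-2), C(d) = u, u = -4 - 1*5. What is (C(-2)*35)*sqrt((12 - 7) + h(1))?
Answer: -315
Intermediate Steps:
u = -9 (u = -4 - 5 = -9)
C(d) = -9
h(T) = -4*T (h(T) = (2*T)*(-2) = -4*T)
(C(-2)*35)*sqrt((12 - 7) + h(1)) = (-9*35)*sqrt((12 - 7) - 4*1) = -315*sqrt(5 - 4) = -315*sqrt(1) = -315*1 = -315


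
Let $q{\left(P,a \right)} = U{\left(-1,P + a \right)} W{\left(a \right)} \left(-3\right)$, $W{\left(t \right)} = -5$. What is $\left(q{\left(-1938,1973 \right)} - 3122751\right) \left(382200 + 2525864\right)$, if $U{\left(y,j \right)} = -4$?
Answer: $-9081334247904$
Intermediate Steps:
$q{\left(P,a \right)} = -60$ ($q{\left(P,a \right)} = \left(-4\right) \left(-5\right) \left(-3\right) = 20 \left(-3\right) = -60$)
$\left(q{\left(-1938,1973 \right)} - 3122751\right) \left(382200 + 2525864\right) = \left(-60 - 3122751\right) \left(382200 + 2525864\right) = \left(-3122811\right) 2908064 = -9081334247904$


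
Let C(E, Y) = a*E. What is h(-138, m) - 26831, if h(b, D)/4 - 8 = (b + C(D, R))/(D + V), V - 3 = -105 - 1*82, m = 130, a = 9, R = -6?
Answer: -241879/9 ≈ -26875.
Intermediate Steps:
C(E, Y) = 9*E
V = -184 (V = 3 + (-105 - 1*82) = 3 + (-105 - 82) = 3 - 187 = -184)
h(b, D) = 32 + 4*(b + 9*D)/(-184 + D) (h(b, D) = 32 + 4*((b + 9*D)/(D - 184)) = 32 + 4*((b + 9*D)/(-184 + D)) = 32 + 4*(b + 9*D)/(-184 + D))
h(-138, m) - 26831 = 4*(-1472 - 138 + 17*130)/(-184 + 130) - 26831 = 4*(-1472 - 138 + 2210)/(-54) - 26831 = 4*(-1/54)*600 - 26831 = -400/9 - 26831 = -241879/9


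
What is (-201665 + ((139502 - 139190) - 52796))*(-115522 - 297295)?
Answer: 104917027733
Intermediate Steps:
(-201665 + ((139502 - 139190) - 52796))*(-115522 - 297295) = (-201665 + (312 - 52796))*(-412817) = (-201665 - 52484)*(-412817) = -254149*(-412817) = 104917027733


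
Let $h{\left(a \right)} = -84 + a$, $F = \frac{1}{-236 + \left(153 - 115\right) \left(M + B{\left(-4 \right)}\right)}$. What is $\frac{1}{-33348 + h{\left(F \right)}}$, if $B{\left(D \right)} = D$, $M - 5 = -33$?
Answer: $- \frac{1452}{48543265} \approx -2.9911 \cdot 10^{-5}$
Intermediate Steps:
$M = -28$ ($M = 5 - 33 = -28$)
$F = - \frac{1}{1452}$ ($F = \frac{1}{-236 + \left(153 - 115\right) \left(-28 - 4\right)} = \frac{1}{-236 + 38 \left(-32\right)} = \frac{1}{-236 - 1216} = \frac{1}{-1452} = - \frac{1}{1452} \approx -0.00068871$)
$\frac{1}{-33348 + h{\left(F \right)}} = \frac{1}{-33348 - \frac{121969}{1452}} = \frac{1}{- \frac{48543265}{1452}} = - \frac{1452}{48543265}$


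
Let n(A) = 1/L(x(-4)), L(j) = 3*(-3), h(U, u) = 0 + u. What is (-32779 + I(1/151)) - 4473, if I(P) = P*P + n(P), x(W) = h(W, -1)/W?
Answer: -7644468460/205209 ≈ -37252.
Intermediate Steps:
h(U, u) = u
x(W) = -1/W
L(j) = -9
n(A) = -⅑ (n(A) = 1/(-9) = -⅑)
I(P) = -⅑ + P² (I(P) = P*P - ⅑ = P² - ⅑ = -⅑ + P²)
(-32779 + I(1/151)) - 4473 = (-32779 + (-⅑ + (1/151)²)) - 4473 = (-32779 + (-⅑ + 1/22801)) - 4473 = (-32779 - 22792/205209) - 4473 = -6726568603/205209 - 4473 = -7644468460/205209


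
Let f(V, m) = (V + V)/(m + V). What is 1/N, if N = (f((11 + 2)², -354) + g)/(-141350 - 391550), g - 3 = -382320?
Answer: 98586500/70728983 ≈ 1.3939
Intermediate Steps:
g = -382317 (g = 3 - 382320 = -382317)
f(V, m) = 2*V/(V + m) (f(V, m) = (2*V)/(V + m) = 2*V/(V + m))
N = 70728983/98586500 (N = (2*(11 + 2)²/((11 + 2)² - 354) - 382317)/(-141350 - 391550) = (2*13²/(13² - 354) - 382317)/(-532900) = (2*169/(169 - 354) - 382317)*(-1/532900) = (2*169/(-185) - 382317)*(-1/532900) = (2*169*(-1/185) - 382317)*(-1/532900) = (-338/185 - 382317)*(-1/532900) = -70728983/185*(-1/532900) = 70728983/98586500 ≈ 0.71743)
1/N = 1/(70728983/98586500) = 98586500/70728983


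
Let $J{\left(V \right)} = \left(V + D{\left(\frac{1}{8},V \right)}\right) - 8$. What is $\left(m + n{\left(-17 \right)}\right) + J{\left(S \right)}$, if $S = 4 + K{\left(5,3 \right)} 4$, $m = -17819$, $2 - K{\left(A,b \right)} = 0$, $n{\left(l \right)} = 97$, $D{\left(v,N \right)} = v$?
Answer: $- \frac{141743}{8} \approx -17718.0$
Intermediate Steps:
$K{\left(A,b \right)} = 2$ ($K{\left(A,b \right)} = 2 - 0 = 2 + 0 = 2$)
$S = 12$ ($S = 4 + 2 \cdot 4 = 4 + 8 = 12$)
$J{\left(V \right)} = - \frac{63}{8} + V$ ($J{\left(V \right)} = \left(V + \frac{1}{8}\right) - 8 = \left(\frac{1}{8} + V\right) - 8 = - \frac{63}{8} + V$)
$\left(m + n{\left(-17 \right)}\right) + J{\left(S \right)} = \left(-17819 + 97\right) + \left(- \frac{63}{8} + 12\right) = -17722 + \frac{33}{8} = - \frac{141743}{8}$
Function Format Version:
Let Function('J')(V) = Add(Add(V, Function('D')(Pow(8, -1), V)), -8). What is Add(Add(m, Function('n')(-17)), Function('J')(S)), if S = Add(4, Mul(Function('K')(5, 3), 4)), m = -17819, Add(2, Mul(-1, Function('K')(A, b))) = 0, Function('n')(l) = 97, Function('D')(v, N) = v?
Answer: Rational(-141743, 8) ≈ -17718.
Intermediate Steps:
Function('K')(A, b) = 2 (Function('K')(A, b) = Add(2, Mul(-1, 0)) = Add(2, 0) = 2)
S = 12 (S = Add(4, Mul(2, 4)) = Add(4, 8) = 12)
Function('J')(V) = Add(Rational(-63, 8), V) (Function('J')(V) = Add(Add(V, Pow(8, -1)), -8) = Add(Add(V, Rational(1, 8)), -8) = Add(Add(Rational(1, 8), V), -8) = Add(Rational(-63, 8), V))
Add(Add(m, Function('n')(-17)), Function('J')(S)) = Add(Add(-17819, 97), Add(Rational(-63, 8), 12)) = Add(-17722, Rational(33, 8)) = Rational(-141743, 8)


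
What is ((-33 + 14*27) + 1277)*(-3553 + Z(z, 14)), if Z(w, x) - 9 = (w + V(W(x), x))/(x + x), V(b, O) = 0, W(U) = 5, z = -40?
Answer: -40254796/7 ≈ -5.7507e+6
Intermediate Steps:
Z(w, x) = 9 + w/(2*x) (Z(w, x) = 9 + (w + 0)/(x + x) = 9 + w/((2*x)) = 9 + w*(1/(2*x)) = 9 + w/(2*x))
((-33 + 14*27) + 1277)*(-3553 + Z(z, 14)) = ((-33 + 14*27) + 1277)*(-3553 + (9 + (½)*(-40)/14)) = ((-33 + 378) + 1277)*(-3553 + (9 + (½)*(-40)*(1/14))) = (345 + 1277)*(-3553 + (9 - 10/7)) = 1622*(-3553 + 53/7) = 1622*(-24818/7) = -40254796/7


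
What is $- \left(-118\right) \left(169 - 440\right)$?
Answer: $-31978$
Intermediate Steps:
$- \left(-118\right) \left(169 - 440\right) = - \left(-118\right) \left(-271\right) = \left(-1\right) 31978 = -31978$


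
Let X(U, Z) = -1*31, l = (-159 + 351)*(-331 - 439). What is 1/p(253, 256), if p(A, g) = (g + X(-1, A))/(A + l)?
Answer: -147587/225 ≈ -655.94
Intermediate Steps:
l = -147840 (l = 192*(-770) = -147840)
X(U, Z) = -31
p(A, g) = (-31 + g)/(-147840 + A) (p(A, g) = (g - 31)/(A - 147840) = (-31 + g)/(-147840 + A))
1/p(253, 256) = 1/((-31 + 256)/(-147840 + 253)) = 1/(225/(-147587)) = 1/(-1/147587*225) = 1/(-225/147587) = -147587/225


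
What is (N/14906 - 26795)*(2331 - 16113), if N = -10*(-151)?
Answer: 2752298201160/7453 ≈ 3.6929e+8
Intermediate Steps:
N = 1510
(N/14906 - 26795)*(2331 - 16113) = (1510/14906 - 26795)*(2331 - 16113) = (1510*(1/14906) - 26795)*(-13782) = (755/7453 - 26795)*(-13782) = -199702380/7453*(-13782) = 2752298201160/7453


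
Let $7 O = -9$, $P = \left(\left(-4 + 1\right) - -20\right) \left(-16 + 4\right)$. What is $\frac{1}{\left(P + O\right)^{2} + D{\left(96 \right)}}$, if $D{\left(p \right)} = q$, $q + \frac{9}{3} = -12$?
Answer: $\frac{49}{2064234} \approx 2.3738 \cdot 10^{-5}$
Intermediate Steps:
$q = -15$ ($q = -3 - 12 = -15$)
$D{\left(p \right)} = -15$
$P = -204$ ($P = \left(-3 + 20\right) \left(-12\right) = 17 \left(-12\right) = -204$)
$O = - \frac{9}{7}$ ($O = \frac{1}{7} \left(-9\right) = - \frac{9}{7} \approx -1.2857$)
$\frac{1}{\left(P + O\right)^{2} + D{\left(96 \right)}} = \frac{1}{\left(-204 - \frac{9}{7}\right)^{2} - 15} = \frac{1}{\left(- \frac{1437}{7}\right)^{2} - 15} = \frac{1}{\frac{2064969}{49} - 15} = \frac{1}{\frac{2064234}{49}} = \frac{49}{2064234}$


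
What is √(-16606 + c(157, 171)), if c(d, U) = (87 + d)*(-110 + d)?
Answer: I*√5138 ≈ 71.68*I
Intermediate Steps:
c(d, U) = (-110 + d)*(87 + d)
√(-16606 + c(157, 171)) = √(-16606 + (-9570 + 157² - 23*157)) = √(-16606 + (-9570 + 24649 - 3611)) = √(-16606 + 11468) = √(-5138) = I*√5138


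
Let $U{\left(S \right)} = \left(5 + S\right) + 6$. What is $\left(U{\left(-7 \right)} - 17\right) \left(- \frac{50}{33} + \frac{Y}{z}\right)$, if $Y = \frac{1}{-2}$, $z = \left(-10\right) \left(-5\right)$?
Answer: $\frac{65429}{3300} \approx 19.827$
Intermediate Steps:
$U{\left(S \right)} = 11 + S$
$z = 50$
$Y = - \frac{1}{2} \approx -0.5$
$\left(U{\left(-7 \right)} - 17\right) \left(- \frac{50}{33} + \frac{Y}{z}\right) = \left(\left(11 - 7\right) - 17\right) \left(- \frac{50}{33} - \frac{1}{2 \cdot 50}\right) = \left(4 - 17\right) \left(\left(-50\right) \frac{1}{33} - \frac{1}{100}\right) = - 13 \left(- \frac{50}{33} - \frac{1}{100}\right) = \left(-13\right) \left(- \frac{5033}{3300}\right) = \frac{65429}{3300}$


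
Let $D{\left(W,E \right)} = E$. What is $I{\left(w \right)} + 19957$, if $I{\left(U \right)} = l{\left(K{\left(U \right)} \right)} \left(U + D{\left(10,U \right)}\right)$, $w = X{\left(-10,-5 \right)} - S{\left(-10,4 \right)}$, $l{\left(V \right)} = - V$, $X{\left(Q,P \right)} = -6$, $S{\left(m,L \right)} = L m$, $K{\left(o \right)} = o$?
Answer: $17645$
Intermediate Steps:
$w = 34$ ($w = -6 - 4 \left(-10\right) = -6 - -40 = -6 + 40 = 34$)
$I{\left(U \right)} = - 2 U^{2}$ ($I{\left(U \right)} = - U \left(U + U\right) = - U 2 U = - 2 U^{2}$)
$I{\left(w \right)} + 19957 = - 2 \cdot 34^{2} + 19957 = \left(-2\right) 1156 + 19957 = -2312 + 19957 = 17645$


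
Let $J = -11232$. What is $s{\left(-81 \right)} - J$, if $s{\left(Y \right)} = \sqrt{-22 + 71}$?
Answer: $11239$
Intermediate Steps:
$s{\left(Y \right)} = 7$ ($s{\left(Y \right)} = \sqrt{49} = 7$)
$s{\left(-81 \right)} - J = 7 - -11232 = 7 + 11232 = 11239$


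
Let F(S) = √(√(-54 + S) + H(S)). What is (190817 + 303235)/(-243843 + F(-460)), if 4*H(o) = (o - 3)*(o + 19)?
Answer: -494052/(243843 - √(204183/4 + I*√514)) ≈ -2.028 - 4.1767e-7*I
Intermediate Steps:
H(o) = (-3 + o)*(19 + o)/4 (H(o) = ((o - 3)*(o + 19))/4 = ((-3 + o)*(19 + o))/4 = (-3 + o)*(19 + o)/4)
F(S) = √(-57/4 + √(-54 + S) + 4*S + S²/4) (F(S) = √(√(-54 + S) + (-57/4 + 4*S + S²/4)) = √(-57/4 + √(-54 + S) + 4*S + S²/4))
(190817 + 303235)/(-243843 + F(-460)) = (190817 + 303235)/(-243843 + √(-57 + (-460)² + 4*√(-54 - 460) + 16*(-460))/2) = 494052/(-243843 + √(-57 + 211600 + 4*√(-514) - 7360)/2) = 494052/(-243843 + √(-57 + 211600 + 4*(I*√514) - 7360)/2) = 494052/(-243843 + √(-57 + 211600 + 4*I*√514 - 7360)/2) = 494052/(-243843 + √(204183 + 4*I*√514)/2)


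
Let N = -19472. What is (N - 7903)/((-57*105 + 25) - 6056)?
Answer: 27375/12016 ≈ 2.2782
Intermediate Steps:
(N - 7903)/((-57*105 + 25) - 6056) = (-19472 - 7903)/((-57*105 + 25) - 6056) = -27375/((-5985 + 25) - 6056) = -27375/(-5960 - 6056) = -27375/(-12016) = -27375*(-1/12016) = 27375/12016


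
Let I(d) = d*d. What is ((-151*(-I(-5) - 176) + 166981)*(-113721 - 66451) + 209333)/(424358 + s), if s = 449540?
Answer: -35553491771/873898 ≈ -40684.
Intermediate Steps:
I(d) = d**2
((-151*(-I(-5) - 176) + 166981)*(-113721 - 66451) + 209333)/(424358 + s) = ((-151*(-1*(-5)**2 - 176) + 166981)*(-113721 - 66451) + 209333)/(424358 + 449540) = ((-151*(-1*25 - 176) + 166981)*(-180172) + 209333)/873898 = ((-151*(-25 - 176) + 166981)*(-180172) + 209333)*(1/873898) = ((-151*(-201) + 166981)*(-180172) + 209333)*(1/873898) = ((30351 + 166981)*(-180172) + 209333)*(1/873898) = (197332*(-180172) + 209333)*(1/873898) = (-35553701104 + 209333)*(1/873898) = -35553491771*1/873898 = -35553491771/873898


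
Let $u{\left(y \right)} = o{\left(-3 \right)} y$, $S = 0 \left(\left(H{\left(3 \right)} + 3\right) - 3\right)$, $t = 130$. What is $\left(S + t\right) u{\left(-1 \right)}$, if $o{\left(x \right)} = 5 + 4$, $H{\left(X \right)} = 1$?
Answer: $-1170$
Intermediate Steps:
$o{\left(x \right)} = 9$
$S = 0$ ($S = 0 \left(\left(1 + 3\right) - 3\right) = 0 \left(4 - 3\right) = 0 \cdot 1 = 0$)
$u{\left(y \right)} = 9 y$
$\left(S + t\right) u{\left(-1 \right)} = \left(0 + 130\right) 9 \left(-1\right) = 130 \left(-9\right) = -1170$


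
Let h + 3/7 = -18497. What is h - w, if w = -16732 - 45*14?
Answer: -7948/7 ≈ -1135.4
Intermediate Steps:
h = -129482/7 (h = -3/7 - 18497 = -129482/7 ≈ -18497.)
w = -17362 (w = -16732 - 1*630 = -16732 - 630 = -17362)
h - w = -129482/7 - 1*(-17362) = -129482/7 + 17362 = -7948/7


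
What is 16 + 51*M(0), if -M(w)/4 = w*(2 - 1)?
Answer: 16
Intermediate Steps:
M(w) = -4*w (M(w) = -4*w*(2 - 1) = -4*w)
16 + 51*M(0) = 16 + 51*(-4*0) = 16 + 51*0 = 16 + 0 = 16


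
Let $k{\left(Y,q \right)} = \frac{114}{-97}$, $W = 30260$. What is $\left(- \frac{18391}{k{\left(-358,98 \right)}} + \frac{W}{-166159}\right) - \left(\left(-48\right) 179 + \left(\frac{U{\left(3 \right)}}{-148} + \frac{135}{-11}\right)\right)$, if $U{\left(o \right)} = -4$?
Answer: $\frac{186973676657399}{7709445282} \approx 24253.0$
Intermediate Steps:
$k{\left(Y,q \right)} = - \frac{114}{97}$ ($k{\left(Y,q \right)} = 114 \left(- \frac{1}{97}\right) = - \frac{114}{97}$)
$\left(- \frac{18391}{k{\left(-358,98 \right)}} + \frac{W}{-166159}\right) - \left(\left(-48\right) 179 + \left(\frac{U{\left(3 \right)}}{-148} + \frac{135}{-11}\right)\right) = \left(- \frac{18391}{- \frac{114}{97}} + \frac{30260}{-166159}\right) - \left(\left(-48\right) 179 + \left(- \frac{4}{-148} + \frac{135}{-11}\right)\right) = \left(\left(-18391\right) \left(- \frac{97}{114}\right) + 30260 \left(- \frac{1}{166159}\right)\right) - \left(-8592 + \left(\left(-4\right) \left(- \frac{1}{148}\right) + 135 \left(- \frac{1}{11}\right)\right)\right) = \left(\frac{1783927}{114} - \frac{30260}{166159}\right) - \left(-8592 + \left(\frac{1}{37} - \frac{135}{11}\right)\right) = \frac{296412076753}{18942126} - \left(-8592 - \frac{4984}{407}\right) = \frac{296412076753}{18942126} - - \frac{3501928}{407} = \frac{296412076753}{18942126} + \frac{3501928}{407} = \frac{186973676657399}{7709445282}$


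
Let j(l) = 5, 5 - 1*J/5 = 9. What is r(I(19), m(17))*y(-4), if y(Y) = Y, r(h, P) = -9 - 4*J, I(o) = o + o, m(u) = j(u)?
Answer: -284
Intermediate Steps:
J = -20 (J = 25 - 5*9 = 25 - 45 = -20)
m(u) = 5
I(o) = 2*o
r(h, P) = 71 (r(h, P) = -9 - 4*(-20) = -9 + 80 = 71)
r(I(19), m(17))*y(-4) = 71*(-4) = -284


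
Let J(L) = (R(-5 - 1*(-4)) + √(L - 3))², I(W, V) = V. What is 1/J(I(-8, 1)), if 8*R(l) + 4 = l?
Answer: 64/(5 - 8*I*√2)² ≈ -0.2816 + 0.30932*I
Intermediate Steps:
R(l) = -½ + l/8
J(L) = (-5/8 + √(-3 + L))² (J(L) = ((-½ + (-5 - 1*(-4))/8) + √(L - 3))² = ((-½ + (-5 + 4)/8) + √(-3 + L))² = ((-½ + (⅛)*(-1)) + √(-3 + L))² = ((-½ - ⅛) + √(-3 + L))² = (-5/8 + √(-3 + L))²)
1/J(I(-8, 1)) = 1/((-5 + 8*√(-3 + 1))²/64) = 1/((-5 + 8*√(-2))²/64) = 1/((-5 + 8*(I*√2))²/64) = 1/((-5 + 8*I*√2)²/64) = 64/(-5 + 8*I*√2)²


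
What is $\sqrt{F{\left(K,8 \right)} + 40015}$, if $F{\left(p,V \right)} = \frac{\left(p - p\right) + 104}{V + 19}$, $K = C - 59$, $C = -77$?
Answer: $\frac{\sqrt{3241527}}{9} \approx 200.05$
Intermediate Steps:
$K = -136$ ($K = -77 - 59 = -136$)
$F{\left(p,V \right)} = \frac{104}{19 + V}$ ($F{\left(p,V \right)} = \frac{0 + 104}{19 + V} = \frac{104}{19 + V}$)
$\sqrt{F{\left(K,8 \right)} + 40015} = \sqrt{\frac{104}{19 + 8} + 40015} = \sqrt{\frac{104}{27} + 40015} = \sqrt{\frac{1080509}{27}} = \frac{\sqrt{3241527}}{9}$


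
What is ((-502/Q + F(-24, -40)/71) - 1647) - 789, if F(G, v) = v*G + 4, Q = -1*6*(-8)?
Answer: -4145629/1704 ≈ -2432.9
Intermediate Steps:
Q = 48 (Q = -6*(-8) = 48)
F(G, v) = 4 + G*v (F(G, v) = G*v + 4 = 4 + G*v)
((-502/Q + F(-24, -40)/71) - 1647) - 789 = ((-502/48 + (4 - 24*(-40))/71) - 1647) - 789 = ((-502*1/48 + (4 + 960)*(1/71)) - 1647) - 789 = ((-251/24 + 964*(1/71)) - 1647) - 789 = ((-251/24 + 964/71) - 1647) - 789 = (5315/1704 - 1647) - 789 = -2801173/1704 - 789 = -4145629/1704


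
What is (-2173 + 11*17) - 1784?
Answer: -3770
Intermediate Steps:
(-2173 + 11*17) - 1784 = (-2173 + 187) - 1784 = -1986 - 1784 = -3770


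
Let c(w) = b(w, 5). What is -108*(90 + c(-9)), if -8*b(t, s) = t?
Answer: -19683/2 ≈ -9841.5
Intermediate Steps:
b(t, s) = -t/8
c(w) = -w/8
-108*(90 + c(-9)) = -108*(90 - ⅛*(-9)) = -108*(90 + 9/8) = -108*729/8 = -19683/2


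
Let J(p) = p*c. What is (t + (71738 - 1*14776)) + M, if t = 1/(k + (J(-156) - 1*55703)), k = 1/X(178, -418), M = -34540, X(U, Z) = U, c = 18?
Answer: 233524165676/10414957 ≈ 22422.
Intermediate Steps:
J(p) = 18*p (J(p) = p*18 = 18*p)
k = 1/178 ≈ 0.0056180
t = -178/10414957 (t = 1/(1/178 + (18*(-156) - 1*55703)) = 1/(1/178 + (-2808 - 55703)) = 1/(1/178 - 58511) = 1/(-10414957/178) = -178/10414957 ≈ -1.7091e-5)
(t + (71738 - 1*14776)) + M = (-178/10414957 + (71738 - 1*14776)) - 34540 = (-178/10414957 + (71738 - 14776)) - 34540 = (-178/10414957 + 56962) - 34540 = 593256780456/10414957 - 34540 = 233524165676/10414957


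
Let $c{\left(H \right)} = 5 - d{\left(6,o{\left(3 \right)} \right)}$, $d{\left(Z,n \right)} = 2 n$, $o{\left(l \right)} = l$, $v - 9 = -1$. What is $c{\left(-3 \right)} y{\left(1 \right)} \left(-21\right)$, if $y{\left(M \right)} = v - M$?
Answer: $147$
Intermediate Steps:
$v = 8$ ($v = 9 - 1 = 8$)
$c{\left(H \right)} = -1$ ($c{\left(H \right)} = 5 - 2 \cdot 3 = 5 - 6 = -1$)
$y{\left(M \right)} = 8 - M$
$c{\left(-3 \right)} y{\left(1 \right)} \left(-21\right) = - (8 - 1) \left(-21\right) = \left(-1\right) 7 \left(-21\right) = \left(-7\right) \left(-21\right) = 147$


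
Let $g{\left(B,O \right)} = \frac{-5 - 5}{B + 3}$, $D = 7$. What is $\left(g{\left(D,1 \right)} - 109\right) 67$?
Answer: $-7370$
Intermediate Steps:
$g{\left(B,O \right)} = - \frac{10}{3 + B}$
$\left(g{\left(D,1 \right)} - 109\right) 67 = \left(- \frac{10}{3 + 7} - 109\right) 67 = \left(- \frac{10}{10} - 109\right) 67 = \left(\left(-10\right) \frac{1}{10} - 109\right) 67 = \left(-1 - 109\right) 67 = \left(-110\right) 67 = -7370$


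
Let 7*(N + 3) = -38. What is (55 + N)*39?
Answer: 12714/7 ≈ 1816.3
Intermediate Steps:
N = -59/7 (N = -3 + (1/7)*(-38) = -3 - 38/7 = -59/7 ≈ -8.4286)
(55 + N)*39 = (55 - 59/7)*39 = (326/7)*39 = 12714/7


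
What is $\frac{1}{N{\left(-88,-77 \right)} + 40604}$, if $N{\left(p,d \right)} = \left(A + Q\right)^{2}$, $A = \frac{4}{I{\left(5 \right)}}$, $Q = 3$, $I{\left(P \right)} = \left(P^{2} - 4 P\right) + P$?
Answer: $\frac{25}{1015389} \approx 2.4621 \cdot 10^{-5}$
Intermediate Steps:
$I{\left(P \right)} = P^{2} - 3 P$
$A = \frac{2}{5}$ ($A = \frac{4}{5 \left(-3 + 5\right)} = \frac{4}{5 \cdot 2} = \frac{4}{10} = 4 \cdot \frac{1}{10} = \frac{2}{5} \approx 0.4$)
$N{\left(p,d \right)} = \frac{289}{25}$ ($N{\left(p,d \right)} = \left(\frac{2}{5} + 3\right)^{2} = \left(\frac{17}{5}\right)^{2} = \frac{289}{25}$)
$\frac{1}{N{\left(-88,-77 \right)} + 40604} = \frac{1}{\frac{289}{25} + 40604} = \frac{1}{\frac{1015389}{25}} = \frac{25}{1015389}$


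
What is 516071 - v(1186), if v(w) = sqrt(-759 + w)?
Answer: 516071 - sqrt(427) ≈ 5.1605e+5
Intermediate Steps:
516071 - v(1186) = 516071 - sqrt(-759 + 1186) = 516071 - sqrt(427)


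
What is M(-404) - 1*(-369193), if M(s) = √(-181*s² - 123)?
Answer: 369193 + I*√29542219 ≈ 3.6919e+5 + 5435.3*I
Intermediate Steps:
M(s) = √(-123 - 181*s²)
M(-404) - 1*(-369193) = √(-123 - 181*(-404)²) - 1*(-369193) = √(-123 - 181*163216) + 369193 = √(-123 - 29542096) + 369193 = √(-29542219) + 369193 = I*√29542219 + 369193 = 369193 + I*√29542219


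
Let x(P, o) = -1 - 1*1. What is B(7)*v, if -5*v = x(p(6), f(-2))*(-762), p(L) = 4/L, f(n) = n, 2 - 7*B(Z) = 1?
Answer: -1524/35 ≈ -43.543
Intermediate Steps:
B(Z) = ⅐ (B(Z) = 2/7 - ⅐*1 = 2/7 - ⅐ = ⅐)
x(P, o) = -2 (x(P, o) = -1 - 1 = -2)
v = -1524/5 (v = -(-2)*(-762)/5 = -⅕*1524 = -1524/5 ≈ -304.80)
B(7)*v = (⅐)*(-1524/5) = -1524/35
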